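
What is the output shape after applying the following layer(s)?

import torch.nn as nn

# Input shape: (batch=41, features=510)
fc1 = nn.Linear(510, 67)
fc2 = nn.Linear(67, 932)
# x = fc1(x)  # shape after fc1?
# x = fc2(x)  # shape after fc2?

Input shape: (41, 510)
  -> after fc1: (41, 67)
Output shape: (41, 932)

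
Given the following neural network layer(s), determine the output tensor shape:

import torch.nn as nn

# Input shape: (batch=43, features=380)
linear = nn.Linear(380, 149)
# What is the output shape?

Input shape: (43, 380)
Output shape: (43, 149)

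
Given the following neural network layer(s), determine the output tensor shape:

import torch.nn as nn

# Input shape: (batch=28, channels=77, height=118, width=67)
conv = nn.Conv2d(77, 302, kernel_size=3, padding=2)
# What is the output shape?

Input shape: (28, 77, 118, 67)
Output shape: (28, 302, 120, 69)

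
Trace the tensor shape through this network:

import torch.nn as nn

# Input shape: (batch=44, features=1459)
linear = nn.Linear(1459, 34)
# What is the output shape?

Input shape: (44, 1459)
Output shape: (44, 34)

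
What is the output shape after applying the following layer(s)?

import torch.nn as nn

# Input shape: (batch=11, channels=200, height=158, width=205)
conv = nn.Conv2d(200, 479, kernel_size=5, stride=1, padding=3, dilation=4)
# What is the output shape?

Input shape: (11, 200, 158, 205)
Output shape: (11, 479, 148, 195)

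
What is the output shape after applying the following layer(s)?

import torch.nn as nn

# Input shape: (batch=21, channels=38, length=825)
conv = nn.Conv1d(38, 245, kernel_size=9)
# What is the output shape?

Input shape: (21, 38, 825)
Output shape: (21, 245, 817)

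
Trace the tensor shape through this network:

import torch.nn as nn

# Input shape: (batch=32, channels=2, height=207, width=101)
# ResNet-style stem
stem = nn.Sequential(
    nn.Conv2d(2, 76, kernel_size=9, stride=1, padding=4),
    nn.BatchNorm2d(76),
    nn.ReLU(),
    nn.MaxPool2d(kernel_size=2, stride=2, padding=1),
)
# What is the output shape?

Input shape: (32, 2, 207, 101)
  -> after Conv2d 9x9 stride=1: (32, 76, 207, 101)
Output shape: (32, 76, 104, 51)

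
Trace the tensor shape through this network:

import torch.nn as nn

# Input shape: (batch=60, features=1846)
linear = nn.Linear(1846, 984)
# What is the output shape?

Input shape: (60, 1846)
Output shape: (60, 984)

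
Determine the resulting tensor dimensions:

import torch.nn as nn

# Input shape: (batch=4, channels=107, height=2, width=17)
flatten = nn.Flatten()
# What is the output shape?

Input shape: (4, 107, 2, 17)
Output shape: (4, 3638)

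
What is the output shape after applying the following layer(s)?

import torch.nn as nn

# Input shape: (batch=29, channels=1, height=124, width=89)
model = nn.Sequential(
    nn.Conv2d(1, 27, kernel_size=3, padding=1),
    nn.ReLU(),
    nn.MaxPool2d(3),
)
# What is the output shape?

Input shape: (29, 1, 124, 89)
  -> after Conv2d: (29, 27, 124, 89)
  -> after ReLU: (29, 27, 124, 89)
Output shape: (29, 27, 41, 29)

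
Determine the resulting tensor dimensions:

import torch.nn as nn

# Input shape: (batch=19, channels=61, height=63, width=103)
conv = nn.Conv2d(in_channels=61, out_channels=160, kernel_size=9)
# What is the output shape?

Input shape: (19, 61, 63, 103)
Output shape: (19, 160, 55, 95)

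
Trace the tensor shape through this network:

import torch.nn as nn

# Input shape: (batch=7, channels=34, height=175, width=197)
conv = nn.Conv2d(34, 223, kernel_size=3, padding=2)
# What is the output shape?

Input shape: (7, 34, 175, 197)
Output shape: (7, 223, 177, 199)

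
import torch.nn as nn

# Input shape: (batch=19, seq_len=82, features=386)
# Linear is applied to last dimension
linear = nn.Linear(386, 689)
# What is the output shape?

Input shape: (19, 82, 386)
Output shape: (19, 82, 689)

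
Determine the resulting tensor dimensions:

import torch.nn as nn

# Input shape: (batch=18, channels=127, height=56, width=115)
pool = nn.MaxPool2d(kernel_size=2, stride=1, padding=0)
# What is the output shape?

Input shape: (18, 127, 56, 115)
Output shape: (18, 127, 55, 114)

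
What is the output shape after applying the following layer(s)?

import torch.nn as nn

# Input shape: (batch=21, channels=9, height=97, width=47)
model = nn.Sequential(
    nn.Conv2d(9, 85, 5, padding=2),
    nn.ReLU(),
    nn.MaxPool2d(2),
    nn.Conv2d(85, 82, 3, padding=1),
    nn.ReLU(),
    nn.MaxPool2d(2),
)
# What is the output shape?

Input shape: (21, 9, 97, 47)
  -> after first Conv2d: (21, 85, 97, 47)
  -> after first MaxPool2d: (21, 85, 48, 23)
  -> after second Conv2d: (21, 82, 48, 23)
Output shape: (21, 82, 24, 11)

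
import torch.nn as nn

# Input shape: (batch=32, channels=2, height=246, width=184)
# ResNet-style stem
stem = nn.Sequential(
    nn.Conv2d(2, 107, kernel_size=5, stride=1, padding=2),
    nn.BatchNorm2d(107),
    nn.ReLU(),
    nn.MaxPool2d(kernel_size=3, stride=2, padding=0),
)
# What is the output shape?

Input shape: (32, 2, 246, 184)
  -> after Conv2d 5x5 stride=1: (32, 107, 246, 184)
Output shape: (32, 107, 122, 91)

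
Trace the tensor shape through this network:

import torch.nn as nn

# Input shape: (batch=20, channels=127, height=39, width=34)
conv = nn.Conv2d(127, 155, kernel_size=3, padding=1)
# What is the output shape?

Input shape: (20, 127, 39, 34)
Output shape: (20, 155, 39, 34)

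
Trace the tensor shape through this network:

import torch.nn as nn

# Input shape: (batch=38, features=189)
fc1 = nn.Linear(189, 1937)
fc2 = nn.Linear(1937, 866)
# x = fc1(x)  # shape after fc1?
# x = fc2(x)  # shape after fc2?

Input shape: (38, 189)
  -> after fc1: (38, 1937)
Output shape: (38, 866)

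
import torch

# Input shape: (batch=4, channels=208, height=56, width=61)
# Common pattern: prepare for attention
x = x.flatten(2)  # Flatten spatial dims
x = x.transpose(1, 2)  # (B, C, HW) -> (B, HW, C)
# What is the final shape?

Input shape: (4, 208, 56, 61)
  -> after flatten(2): (4, 208, 3416)
Output shape: (4, 3416, 208)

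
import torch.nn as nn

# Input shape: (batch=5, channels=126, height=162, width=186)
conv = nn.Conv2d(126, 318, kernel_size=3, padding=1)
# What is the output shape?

Input shape: (5, 126, 162, 186)
Output shape: (5, 318, 162, 186)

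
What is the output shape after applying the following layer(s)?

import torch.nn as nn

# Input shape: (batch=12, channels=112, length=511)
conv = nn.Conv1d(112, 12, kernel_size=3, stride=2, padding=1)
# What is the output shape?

Input shape: (12, 112, 511)
Output shape: (12, 12, 256)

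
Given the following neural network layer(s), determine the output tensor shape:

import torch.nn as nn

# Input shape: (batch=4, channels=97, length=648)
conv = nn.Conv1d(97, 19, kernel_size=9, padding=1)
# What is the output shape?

Input shape: (4, 97, 648)
Output shape: (4, 19, 642)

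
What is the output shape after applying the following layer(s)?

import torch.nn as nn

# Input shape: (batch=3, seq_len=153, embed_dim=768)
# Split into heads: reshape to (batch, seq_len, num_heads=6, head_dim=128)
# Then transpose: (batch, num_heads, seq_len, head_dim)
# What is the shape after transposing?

Input shape: (3, 153, 768)
  -> after reshape: (3, 153, 6, 128)
Output shape: (3, 6, 153, 128)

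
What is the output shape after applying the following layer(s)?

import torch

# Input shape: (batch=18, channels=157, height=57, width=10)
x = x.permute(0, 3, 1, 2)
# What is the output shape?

Input shape: (18, 157, 57, 10)
Output shape: (18, 10, 157, 57)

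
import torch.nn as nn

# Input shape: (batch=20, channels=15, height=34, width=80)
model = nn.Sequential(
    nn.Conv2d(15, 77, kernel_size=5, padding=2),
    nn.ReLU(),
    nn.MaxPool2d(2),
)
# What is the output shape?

Input shape: (20, 15, 34, 80)
  -> after Conv2d: (20, 77, 34, 80)
  -> after ReLU: (20, 77, 34, 80)
Output shape: (20, 77, 17, 40)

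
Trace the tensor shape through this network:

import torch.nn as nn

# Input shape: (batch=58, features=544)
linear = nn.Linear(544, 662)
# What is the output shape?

Input shape: (58, 544)
Output shape: (58, 662)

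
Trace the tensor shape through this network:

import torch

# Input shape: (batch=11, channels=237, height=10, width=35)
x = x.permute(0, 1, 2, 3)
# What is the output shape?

Input shape: (11, 237, 10, 35)
Output shape: (11, 237, 10, 35)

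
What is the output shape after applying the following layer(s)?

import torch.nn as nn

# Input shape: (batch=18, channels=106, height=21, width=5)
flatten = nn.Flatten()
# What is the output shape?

Input shape: (18, 106, 21, 5)
Output shape: (18, 11130)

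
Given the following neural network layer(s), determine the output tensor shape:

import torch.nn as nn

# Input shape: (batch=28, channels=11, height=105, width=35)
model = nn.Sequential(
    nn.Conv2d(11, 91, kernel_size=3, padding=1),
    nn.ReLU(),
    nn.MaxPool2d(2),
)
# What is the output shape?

Input shape: (28, 11, 105, 35)
  -> after Conv2d: (28, 91, 105, 35)
  -> after ReLU: (28, 91, 105, 35)
Output shape: (28, 91, 52, 17)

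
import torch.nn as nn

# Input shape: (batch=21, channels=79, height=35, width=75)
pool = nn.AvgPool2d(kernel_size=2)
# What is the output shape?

Input shape: (21, 79, 35, 75)
Output shape: (21, 79, 17, 37)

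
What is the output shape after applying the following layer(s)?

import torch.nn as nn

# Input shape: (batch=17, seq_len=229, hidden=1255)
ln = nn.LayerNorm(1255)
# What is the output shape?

Input shape: (17, 229, 1255)
Output shape: (17, 229, 1255)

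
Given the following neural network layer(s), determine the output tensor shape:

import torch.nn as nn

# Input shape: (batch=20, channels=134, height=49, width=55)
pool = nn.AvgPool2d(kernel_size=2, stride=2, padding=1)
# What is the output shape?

Input shape: (20, 134, 49, 55)
Output shape: (20, 134, 25, 28)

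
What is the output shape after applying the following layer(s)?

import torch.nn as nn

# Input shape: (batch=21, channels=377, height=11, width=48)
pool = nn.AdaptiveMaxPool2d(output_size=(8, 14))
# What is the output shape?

Input shape: (21, 377, 11, 48)
Output shape: (21, 377, 8, 14)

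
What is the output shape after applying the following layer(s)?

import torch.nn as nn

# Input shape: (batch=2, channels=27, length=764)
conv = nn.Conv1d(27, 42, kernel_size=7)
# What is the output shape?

Input shape: (2, 27, 764)
Output shape: (2, 42, 758)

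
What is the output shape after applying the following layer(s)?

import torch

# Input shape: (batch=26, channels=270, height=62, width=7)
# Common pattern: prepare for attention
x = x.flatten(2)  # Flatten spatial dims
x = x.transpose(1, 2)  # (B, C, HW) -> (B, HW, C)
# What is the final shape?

Input shape: (26, 270, 62, 7)
  -> after flatten(2): (26, 270, 434)
Output shape: (26, 434, 270)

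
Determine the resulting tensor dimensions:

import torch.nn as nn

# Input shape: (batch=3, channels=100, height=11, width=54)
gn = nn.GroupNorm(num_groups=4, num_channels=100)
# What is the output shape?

Input shape: (3, 100, 11, 54)
Output shape: (3, 100, 11, 54)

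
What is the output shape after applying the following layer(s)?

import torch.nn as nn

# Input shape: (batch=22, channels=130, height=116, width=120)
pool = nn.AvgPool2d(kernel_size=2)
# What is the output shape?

Input shape: (22, 130, 116, 120)
Output shape: (22, 130, 58, 60)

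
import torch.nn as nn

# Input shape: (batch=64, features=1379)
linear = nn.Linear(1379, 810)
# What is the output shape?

Input shape: (64, 1379)
Output shape: (64, 810)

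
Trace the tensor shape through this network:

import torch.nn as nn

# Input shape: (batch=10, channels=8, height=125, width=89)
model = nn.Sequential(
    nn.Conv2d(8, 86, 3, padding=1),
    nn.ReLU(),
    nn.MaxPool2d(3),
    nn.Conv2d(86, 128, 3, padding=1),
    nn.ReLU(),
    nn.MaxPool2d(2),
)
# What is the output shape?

Input shape: (10, 8, 125, 89)
  -> after first Conv2d: (10, 86, 125, 89)
  -> after first MaxPool2d: (10, 86, 41, 29)
  -> after second Conv2d: (10, 128, 41, 29)
Output shape: (10, 128, 20, 14)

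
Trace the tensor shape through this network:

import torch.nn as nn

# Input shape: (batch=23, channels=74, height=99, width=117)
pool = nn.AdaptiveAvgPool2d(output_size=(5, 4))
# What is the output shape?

Input shape: (23, 74, 99, 117)
Output shape: (23, 74, 5, 4)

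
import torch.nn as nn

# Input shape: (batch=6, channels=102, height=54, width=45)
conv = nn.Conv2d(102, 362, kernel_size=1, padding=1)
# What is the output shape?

Input shape: (6, 102, 54, 45)
Output shape: (6, 362, 56, 47)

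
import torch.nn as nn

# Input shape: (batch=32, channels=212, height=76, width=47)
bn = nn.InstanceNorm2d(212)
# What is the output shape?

Input shape: (32, 212, 76, 47)
Output shape: (32, 212, 76, 47)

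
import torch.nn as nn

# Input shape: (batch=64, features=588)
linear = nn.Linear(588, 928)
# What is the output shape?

Input shape: (64, 588)
Output shape: (64, 928)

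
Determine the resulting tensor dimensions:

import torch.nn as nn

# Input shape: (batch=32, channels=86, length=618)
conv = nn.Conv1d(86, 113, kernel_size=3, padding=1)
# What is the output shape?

Input shape: (32, 86, 618)
Output shape: (32, 113, 618)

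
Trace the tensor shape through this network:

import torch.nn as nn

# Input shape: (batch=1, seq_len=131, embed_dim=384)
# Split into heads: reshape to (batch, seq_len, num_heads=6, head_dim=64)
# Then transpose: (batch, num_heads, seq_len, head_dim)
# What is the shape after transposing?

Input shape: (1, 131, 384)
  -> after reshape: (1, 131, 6, 64)
Output shape: (1, 6, 131, 64)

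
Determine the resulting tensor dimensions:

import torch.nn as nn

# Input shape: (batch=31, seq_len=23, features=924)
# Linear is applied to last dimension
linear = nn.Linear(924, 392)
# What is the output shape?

Input shape: (31, 23, 924)
Output shape: (31, 23, 392)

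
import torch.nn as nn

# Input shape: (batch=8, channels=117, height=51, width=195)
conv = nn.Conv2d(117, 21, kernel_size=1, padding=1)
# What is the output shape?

Input shape: (8, 117, 51, 195)
Output shape: (8, 21, 53, 197)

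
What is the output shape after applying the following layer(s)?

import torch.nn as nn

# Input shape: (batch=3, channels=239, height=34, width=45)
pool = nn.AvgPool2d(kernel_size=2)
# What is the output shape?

Input shape: (3, 239, 34, 45)
Output shape: (3, 239, 17, 22)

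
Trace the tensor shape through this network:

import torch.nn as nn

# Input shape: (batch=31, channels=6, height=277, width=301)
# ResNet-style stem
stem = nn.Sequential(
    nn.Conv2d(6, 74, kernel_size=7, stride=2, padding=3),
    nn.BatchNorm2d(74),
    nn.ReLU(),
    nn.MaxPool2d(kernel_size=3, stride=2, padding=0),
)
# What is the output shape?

Input shape: (31, 6, 277, 301)
  -> after Conv2d 7x7 stride=2: (31, 74, 139, 151)
Output shape: (31, 74, 69, 75)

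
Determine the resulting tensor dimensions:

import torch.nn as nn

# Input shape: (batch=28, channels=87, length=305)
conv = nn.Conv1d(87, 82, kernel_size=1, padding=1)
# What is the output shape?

Input shape: (28, 87, 305)
Output shape: (28, 82, 307)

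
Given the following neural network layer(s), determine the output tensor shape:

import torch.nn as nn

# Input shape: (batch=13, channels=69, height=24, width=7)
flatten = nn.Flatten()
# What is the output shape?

Input shape: (13, 69, 24, 7)
Output shape: (13, 11592)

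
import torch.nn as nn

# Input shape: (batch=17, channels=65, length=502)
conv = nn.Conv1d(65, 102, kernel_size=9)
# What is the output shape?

Input shape: (17, 65, 502)
Output shape: (17, 102, 494)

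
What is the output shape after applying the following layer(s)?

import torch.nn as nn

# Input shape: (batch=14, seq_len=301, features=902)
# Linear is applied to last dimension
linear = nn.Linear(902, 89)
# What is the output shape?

Input shape: (14, 301, 902)
Output shape: (14, 301, 89)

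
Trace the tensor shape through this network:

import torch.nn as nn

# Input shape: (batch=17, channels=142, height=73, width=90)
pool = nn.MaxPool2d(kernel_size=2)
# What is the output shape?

Input shape: (17, 142, 73, 90)
Output shape: (17, 142, 36, 45)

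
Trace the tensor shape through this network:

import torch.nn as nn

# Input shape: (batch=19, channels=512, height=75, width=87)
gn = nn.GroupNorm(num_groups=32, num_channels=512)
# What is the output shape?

Input shape: (19, 512, 75, 87)
Output shape: (19, 512, 75, 87)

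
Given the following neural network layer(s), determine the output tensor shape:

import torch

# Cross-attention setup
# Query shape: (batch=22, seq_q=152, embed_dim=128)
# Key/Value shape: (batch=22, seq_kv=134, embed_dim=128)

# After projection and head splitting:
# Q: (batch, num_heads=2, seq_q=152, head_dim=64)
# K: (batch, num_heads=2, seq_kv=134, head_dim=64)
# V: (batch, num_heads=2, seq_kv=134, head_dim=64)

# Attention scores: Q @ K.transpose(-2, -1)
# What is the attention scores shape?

Input shape: (22, 152, 128)
Output shape: (22, 2, 152, 134)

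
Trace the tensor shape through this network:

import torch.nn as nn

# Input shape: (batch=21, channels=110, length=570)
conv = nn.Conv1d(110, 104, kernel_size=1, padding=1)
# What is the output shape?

Input shape: (21, 110, 570)
Output shape: (21, 104, 572)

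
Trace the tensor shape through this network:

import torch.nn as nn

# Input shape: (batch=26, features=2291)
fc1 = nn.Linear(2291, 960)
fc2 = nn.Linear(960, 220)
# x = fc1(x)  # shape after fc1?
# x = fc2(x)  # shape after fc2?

Input shape: (26, 2291)
  -> after fc1: (26, 960)
Output shape: (26, 220)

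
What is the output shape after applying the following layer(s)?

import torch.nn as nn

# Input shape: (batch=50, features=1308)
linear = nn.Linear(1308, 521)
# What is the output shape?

Input shape: (50, 1308)
Output shape: (50, 521)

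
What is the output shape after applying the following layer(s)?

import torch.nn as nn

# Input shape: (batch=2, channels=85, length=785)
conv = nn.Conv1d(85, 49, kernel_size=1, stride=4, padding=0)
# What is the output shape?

Input shape: (2, 85, 785)
Output shape: (2, 49, 197)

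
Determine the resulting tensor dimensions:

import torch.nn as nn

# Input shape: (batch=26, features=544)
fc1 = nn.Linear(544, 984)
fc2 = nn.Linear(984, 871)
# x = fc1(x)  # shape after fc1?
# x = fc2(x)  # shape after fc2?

Input shape: (26, 544)
  -> after fc1: (26, 984)
Output shape: (26, 871)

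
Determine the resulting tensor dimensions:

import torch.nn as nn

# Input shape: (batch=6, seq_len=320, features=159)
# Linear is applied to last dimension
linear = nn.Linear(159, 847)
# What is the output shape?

Input shape: (6, 320, 159)
Output shape: (6, 320, 847)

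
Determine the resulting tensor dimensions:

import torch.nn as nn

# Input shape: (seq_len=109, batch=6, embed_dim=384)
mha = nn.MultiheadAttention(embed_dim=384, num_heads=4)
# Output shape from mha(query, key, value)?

Input shape: (109, 6, 384)
Output shape: (109, 6, 384)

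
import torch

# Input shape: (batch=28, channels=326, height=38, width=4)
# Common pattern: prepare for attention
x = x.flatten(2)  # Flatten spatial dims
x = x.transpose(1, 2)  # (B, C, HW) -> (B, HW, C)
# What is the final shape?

Input shape: (28, 326, 38, 4)
  -> after flatten(2): (28, 326, 152)
Output shape: (28, 152, 326)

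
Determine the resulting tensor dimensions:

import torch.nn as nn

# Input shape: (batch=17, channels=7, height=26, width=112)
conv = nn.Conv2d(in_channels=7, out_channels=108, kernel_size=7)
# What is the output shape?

Input shape: (17, 7, 26, 112)
Output shape: (17, 108, 20, 106)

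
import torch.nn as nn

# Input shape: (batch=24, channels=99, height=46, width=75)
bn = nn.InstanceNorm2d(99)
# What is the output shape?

Input shape: (24, 99, 46, 75)
Output shape: (24, 99, 46, 75)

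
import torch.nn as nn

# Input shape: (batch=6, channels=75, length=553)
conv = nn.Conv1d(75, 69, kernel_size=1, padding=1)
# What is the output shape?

Input shape: (6, 75, 553)
Output shape: (6, 69, 555)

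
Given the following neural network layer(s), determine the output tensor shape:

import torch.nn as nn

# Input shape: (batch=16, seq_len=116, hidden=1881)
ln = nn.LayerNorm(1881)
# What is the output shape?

Input shape: (16, 116, 1881)
Output shape: (16, 116, 1881)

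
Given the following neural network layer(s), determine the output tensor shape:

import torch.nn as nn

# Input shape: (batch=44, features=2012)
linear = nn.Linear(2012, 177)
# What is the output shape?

Input shape: (44, 2012)
Output shape: (44, 177)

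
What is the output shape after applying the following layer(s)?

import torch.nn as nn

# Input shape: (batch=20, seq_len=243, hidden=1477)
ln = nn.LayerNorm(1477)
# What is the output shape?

Input shape: (20, 243, 1477)
Output shape: (20, 243, 1477)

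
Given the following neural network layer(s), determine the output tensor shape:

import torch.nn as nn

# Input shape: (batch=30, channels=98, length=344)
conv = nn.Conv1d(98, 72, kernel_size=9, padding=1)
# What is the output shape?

Input shape: (30, 98, 344)
Output shape: (30, 72, 338)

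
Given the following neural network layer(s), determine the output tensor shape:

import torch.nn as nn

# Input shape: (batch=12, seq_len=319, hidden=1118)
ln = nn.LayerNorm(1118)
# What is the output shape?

Input shape: (12, 319, 1118)
Output shape: (12, 319, 1118)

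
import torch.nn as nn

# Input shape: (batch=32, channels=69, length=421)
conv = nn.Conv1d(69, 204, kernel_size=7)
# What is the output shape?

Input shape: (32, 69, 421)
Output shape: (32, 204, 415)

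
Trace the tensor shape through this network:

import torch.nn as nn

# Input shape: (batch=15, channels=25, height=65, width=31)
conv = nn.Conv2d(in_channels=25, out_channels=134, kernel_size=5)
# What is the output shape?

Input shape: (15, 25, 65, 31)
Output shape: (15, 134, 61, 27)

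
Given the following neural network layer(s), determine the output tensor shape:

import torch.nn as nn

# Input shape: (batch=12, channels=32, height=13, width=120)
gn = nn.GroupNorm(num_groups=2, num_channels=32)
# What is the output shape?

Input shape: (12, 32, 13, 120)
Output shape: (12, 32, 13, 120)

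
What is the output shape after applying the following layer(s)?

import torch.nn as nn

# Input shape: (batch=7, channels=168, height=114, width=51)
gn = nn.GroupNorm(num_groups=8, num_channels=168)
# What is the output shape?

Input shape: (7, 168, 114, 51)
Output shape: (7, 168, 114, 51)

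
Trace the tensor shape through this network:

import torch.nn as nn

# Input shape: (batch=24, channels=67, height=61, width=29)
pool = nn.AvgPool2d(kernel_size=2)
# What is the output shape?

Input shape: (24, 67, 61, 29)
Output shape: (24, 67, 30, 14)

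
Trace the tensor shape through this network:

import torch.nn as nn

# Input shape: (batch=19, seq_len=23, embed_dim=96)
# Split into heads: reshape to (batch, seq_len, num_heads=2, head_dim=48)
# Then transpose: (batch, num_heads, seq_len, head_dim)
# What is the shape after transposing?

Input shape: (19, 23, 96)
  -> after reshape: (19, 23, 2, 48)
Output shape: (19, 2, 23, 48)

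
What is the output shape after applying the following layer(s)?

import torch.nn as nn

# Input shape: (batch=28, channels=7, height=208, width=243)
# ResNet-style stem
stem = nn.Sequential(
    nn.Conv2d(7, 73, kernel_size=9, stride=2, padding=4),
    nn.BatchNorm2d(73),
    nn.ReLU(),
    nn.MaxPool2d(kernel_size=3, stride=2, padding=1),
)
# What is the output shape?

Input shape: (28, 7, 208, 243)
  -> after Conv2d 9x9 stride=2: (28, 73, 104, 122)
Output shape: (28, 73, 52, 61)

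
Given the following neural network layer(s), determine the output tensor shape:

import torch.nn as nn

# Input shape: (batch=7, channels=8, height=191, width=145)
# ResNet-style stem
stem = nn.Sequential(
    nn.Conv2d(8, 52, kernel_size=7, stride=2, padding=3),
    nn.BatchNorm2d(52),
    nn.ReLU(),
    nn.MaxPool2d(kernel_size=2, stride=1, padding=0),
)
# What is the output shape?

Input shape: (7, 8, 191, 145)
  -> after Conv2d 7x7 stride=2: (7, 52, 96, 73)
Output shape: (7, 52, 95, 72)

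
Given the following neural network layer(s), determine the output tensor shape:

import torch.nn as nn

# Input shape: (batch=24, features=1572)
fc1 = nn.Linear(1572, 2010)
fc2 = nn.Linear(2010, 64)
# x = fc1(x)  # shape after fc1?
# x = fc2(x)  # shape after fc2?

Input shape: (24, 1572)
  -> after fc1: (24, 2010)
Output shape: (24, 64)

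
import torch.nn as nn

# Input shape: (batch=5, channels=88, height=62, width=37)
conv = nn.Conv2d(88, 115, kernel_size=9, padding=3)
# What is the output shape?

Input shape: (5, 88, 62, 37)
Output shape: (5, 115, 60, 35)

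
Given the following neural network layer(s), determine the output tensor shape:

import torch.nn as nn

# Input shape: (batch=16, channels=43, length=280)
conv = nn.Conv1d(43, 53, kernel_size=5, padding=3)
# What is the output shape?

Input shape: (16, 43, 280)
Output shape: (16, 53, 282)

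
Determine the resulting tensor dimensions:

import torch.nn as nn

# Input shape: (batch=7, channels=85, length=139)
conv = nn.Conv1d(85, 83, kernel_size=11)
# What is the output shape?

Input shape: (7, 85, 139)
Output shape: (7, 83, 129)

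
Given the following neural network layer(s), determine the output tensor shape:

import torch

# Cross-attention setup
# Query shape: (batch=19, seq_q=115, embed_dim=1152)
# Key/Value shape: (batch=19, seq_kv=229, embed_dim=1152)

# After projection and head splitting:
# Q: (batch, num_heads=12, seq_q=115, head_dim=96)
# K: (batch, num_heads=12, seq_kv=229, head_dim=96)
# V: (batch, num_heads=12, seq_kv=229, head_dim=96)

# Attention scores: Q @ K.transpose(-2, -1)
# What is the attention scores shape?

Input shape: (19, 115, 1152)
Output shape: (19, 12, 115, 229)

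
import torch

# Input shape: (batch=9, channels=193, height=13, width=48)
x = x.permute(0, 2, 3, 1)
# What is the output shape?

Input shape: (9, 193, 13, 48)
Output shape: (9, 13, 48, 193)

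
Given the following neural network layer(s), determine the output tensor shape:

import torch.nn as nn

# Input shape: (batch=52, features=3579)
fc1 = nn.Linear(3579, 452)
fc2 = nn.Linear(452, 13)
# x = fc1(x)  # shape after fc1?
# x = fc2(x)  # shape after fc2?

Input shape: (52, 3579)
  -> after fc1: (52, 452)
Output shape: (52, 13)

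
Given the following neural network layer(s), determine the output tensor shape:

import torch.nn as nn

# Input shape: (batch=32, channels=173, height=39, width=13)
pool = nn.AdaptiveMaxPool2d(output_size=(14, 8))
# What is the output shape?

Input shape: (32, 173, 39, 13)
Output shape: (32, 173, 14, 8)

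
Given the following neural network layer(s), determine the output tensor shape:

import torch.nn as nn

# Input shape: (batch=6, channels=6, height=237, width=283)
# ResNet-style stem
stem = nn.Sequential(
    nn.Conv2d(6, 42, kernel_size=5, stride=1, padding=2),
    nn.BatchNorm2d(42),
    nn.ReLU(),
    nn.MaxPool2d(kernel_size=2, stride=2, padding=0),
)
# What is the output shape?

Input shape: (6, 6, 237, 283)
  -> after Conv2d 5x5 stride=1: (6, 42, 237, 283)
Output shape: (6, 42, 118, 141)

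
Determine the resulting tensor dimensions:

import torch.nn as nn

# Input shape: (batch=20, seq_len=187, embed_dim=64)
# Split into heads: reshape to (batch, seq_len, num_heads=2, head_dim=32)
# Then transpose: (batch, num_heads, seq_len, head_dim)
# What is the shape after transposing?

Input shape: (20, 187, 64)
  -> after reshape: (20, 187, 2, 32)
Output shape: (20, 2, 187, 32)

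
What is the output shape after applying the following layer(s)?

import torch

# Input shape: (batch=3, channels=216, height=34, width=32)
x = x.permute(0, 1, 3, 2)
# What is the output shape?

Input shape: (3, 216, 34, 32)
Output shape: (3, 216, 32, 34)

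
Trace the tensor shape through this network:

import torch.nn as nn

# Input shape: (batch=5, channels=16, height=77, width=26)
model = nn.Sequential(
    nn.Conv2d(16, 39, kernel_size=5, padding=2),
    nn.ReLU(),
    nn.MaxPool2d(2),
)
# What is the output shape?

Input shape: (5, 16, 77, 26)
  -> after Conv2d: (5, 39, 77, 26)
  -> after ReLU: (5, 39, 77, 26)
Output shape: (5, 39, 38, 13)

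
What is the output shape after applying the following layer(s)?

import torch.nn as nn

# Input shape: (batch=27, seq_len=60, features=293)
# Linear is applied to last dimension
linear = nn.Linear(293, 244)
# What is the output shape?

Input shape: (27, 60, 293)
Output shape: (27, 60, 244)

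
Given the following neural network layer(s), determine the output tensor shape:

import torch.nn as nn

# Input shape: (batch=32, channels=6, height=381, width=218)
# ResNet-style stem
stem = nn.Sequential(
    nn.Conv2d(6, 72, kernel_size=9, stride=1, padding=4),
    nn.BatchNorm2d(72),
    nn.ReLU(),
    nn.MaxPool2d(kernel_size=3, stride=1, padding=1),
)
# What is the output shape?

Input shape: (32, 6, 381, 218)
  -> after Conv2d 9x9 stride=1: (32, 72, 381, 218)
Output shape: (32, 72, 381, 218)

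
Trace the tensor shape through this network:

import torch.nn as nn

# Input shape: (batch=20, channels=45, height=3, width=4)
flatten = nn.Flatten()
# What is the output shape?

Input shape: (20, 45, 3, 4)
Output shape: (20, 540)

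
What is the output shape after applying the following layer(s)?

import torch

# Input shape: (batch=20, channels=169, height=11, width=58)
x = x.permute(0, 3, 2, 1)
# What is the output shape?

Input shape: (20, 169, 11, 58)
Output shape: (20, 58, 11, 169)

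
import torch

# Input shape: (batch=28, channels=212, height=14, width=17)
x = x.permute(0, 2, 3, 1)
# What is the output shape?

Input shape: (28, 212, 14, 17)
Output shape: (28, 14, 17, 212)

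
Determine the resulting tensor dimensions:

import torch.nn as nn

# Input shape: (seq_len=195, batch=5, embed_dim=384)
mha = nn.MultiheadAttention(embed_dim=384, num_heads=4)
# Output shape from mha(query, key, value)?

Input shape: (195, 5, 384)
Output shape: (195, 5, 384)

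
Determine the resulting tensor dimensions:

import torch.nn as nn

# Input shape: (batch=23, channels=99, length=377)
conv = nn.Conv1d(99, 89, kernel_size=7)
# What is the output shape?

Input shape: (23, 99, 377)
Output shape: (23, 89, 371)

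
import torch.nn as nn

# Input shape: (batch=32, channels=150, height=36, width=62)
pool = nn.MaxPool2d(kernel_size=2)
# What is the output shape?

Input shape: (32, 150, 36, 62)
Output shape: (32, 150, 18, 31)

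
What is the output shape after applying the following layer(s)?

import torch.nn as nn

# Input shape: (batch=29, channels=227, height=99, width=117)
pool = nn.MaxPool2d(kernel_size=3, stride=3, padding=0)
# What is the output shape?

Input shape: (29, 227, 99, 117)
Output shape: (29, 227, 33, 39)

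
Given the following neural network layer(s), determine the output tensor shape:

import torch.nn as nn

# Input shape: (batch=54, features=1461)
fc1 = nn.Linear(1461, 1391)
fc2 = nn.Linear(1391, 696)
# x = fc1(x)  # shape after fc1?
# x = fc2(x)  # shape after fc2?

Input shape: (54, 1461)
  -> after fc1: (54, 1391)
Output shape: (54, 696)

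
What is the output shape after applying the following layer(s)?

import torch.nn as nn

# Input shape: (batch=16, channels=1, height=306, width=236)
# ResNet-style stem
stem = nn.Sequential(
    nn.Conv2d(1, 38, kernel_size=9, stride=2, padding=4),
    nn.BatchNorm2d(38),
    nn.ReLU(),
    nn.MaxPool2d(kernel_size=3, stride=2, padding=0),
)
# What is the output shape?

Input shape: (16, 1, 306, 236)
  -> after Conv2d 9x9 stride=2: (16, 38, 153, 118)
Output shape: (16, 38, 76, 58)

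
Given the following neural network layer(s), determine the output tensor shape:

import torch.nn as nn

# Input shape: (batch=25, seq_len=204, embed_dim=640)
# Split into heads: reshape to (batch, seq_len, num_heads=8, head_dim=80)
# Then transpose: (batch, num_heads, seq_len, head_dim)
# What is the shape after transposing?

Input shape: (25, 204, 640)
  -> after reshape: (25, 204, 8, 80)
Output shape: (25, 8, 204, 80)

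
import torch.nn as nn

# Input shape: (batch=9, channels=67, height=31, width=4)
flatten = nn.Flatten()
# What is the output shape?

Input shape: (9, 67, 31, 4)
Output shape: (9, 8308)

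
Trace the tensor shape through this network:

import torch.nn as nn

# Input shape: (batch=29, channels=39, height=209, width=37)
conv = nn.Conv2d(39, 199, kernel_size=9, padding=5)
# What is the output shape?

Input shape: (29, 39, 209, 37)
Output shape: (29, 199, 211, 39)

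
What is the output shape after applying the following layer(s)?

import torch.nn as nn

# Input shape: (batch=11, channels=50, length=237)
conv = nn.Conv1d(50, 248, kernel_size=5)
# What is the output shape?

Input shape: (11, 50, 237)
Output shape: (11, 248, 233)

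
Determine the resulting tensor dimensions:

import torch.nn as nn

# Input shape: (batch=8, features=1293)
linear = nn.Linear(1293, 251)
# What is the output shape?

Input shape: (8, 1293)
Output shape: (8, 251)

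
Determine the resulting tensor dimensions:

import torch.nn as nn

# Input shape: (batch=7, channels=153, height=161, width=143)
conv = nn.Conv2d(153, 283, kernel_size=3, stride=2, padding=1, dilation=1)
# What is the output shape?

Input shape: (7, 153, 161, 143)
Output shape: (7, 283, 81, 72)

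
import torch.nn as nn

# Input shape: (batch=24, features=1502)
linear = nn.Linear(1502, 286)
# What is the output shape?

Input shape: (24, 1502)
Output shape: (24, 286)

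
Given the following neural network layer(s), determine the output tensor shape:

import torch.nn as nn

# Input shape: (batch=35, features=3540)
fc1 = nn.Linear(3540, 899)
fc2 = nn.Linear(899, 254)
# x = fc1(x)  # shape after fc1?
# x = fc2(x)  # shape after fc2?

Input shape: (35, 3540)
  -> after fc1: (35, 899)
Output shape: (35, 254)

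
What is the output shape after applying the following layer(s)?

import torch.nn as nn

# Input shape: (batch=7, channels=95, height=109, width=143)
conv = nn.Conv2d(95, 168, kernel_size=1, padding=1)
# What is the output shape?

Input shape: (7, 95, 109, 143)
Output shape: (7, 168, 111, 145)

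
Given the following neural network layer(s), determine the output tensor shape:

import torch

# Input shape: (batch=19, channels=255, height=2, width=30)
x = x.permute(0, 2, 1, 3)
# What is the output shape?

Input shape: (19, 255, 2, 30)
Output shape: (19, 2, 255, 30)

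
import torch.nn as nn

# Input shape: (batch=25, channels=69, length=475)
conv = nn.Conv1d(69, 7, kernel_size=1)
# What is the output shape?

Input shape: (25, 69, 475)
Output shape: (25, 7, 475)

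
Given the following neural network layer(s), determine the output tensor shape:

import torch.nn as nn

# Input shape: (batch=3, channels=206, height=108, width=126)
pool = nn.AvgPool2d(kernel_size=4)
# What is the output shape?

Input shape: (3, 206, 108, 126)
Output shape: (3, 206, 27, 31)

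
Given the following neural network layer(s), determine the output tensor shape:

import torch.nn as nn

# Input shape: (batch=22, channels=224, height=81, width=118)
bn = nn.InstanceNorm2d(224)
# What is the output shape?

Input shape: (22, 224, 81, 118)
Output shape: (22, 224, 81, 118)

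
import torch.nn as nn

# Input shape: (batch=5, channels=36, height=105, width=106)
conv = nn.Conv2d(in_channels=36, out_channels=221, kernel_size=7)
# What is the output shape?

Input shape: (5, 36, 105, 106)
Output shape: (5, 221, 99, 100)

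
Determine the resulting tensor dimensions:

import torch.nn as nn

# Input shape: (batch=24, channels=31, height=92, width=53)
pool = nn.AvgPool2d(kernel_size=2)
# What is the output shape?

Input shape: (24, 31, 92, 53)
Output shape: (24, 31, 46, 26)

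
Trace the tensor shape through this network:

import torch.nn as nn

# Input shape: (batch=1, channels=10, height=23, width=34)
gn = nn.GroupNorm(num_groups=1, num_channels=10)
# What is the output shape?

Input shape: (1, 10, 23, 34)
Output shape: (1, 10, 23, 34)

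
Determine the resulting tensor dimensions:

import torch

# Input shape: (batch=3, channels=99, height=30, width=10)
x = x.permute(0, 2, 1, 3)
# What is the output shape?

Input shape: (3, 99, 30, 10)
Output shape: (3, 30, 99, 10)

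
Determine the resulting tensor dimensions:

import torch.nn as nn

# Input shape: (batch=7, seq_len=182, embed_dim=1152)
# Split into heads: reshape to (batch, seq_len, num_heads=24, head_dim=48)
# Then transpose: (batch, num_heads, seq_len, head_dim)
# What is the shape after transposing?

Input shape: (7, 182, 1152)
  -> after reshape: (7, 182, 24, 48)
Output shape: (7, 24, 182, 48)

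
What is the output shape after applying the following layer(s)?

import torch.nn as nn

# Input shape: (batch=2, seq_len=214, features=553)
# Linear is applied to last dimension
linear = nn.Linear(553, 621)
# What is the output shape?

Input shape: (2, 214, 553)
Output shape: (2, 214, 621)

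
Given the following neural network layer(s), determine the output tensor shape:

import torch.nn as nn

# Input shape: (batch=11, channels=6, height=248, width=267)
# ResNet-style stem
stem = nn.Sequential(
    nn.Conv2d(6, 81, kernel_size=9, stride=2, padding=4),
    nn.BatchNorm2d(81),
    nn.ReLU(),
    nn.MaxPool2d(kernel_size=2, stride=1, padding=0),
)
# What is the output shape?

Input shape: (11, 6, 248, 267)
  -> after Conv2d 9x9 stride=2: (11, 81, 124, 134)
Output shape: (11, 81, 123, 133)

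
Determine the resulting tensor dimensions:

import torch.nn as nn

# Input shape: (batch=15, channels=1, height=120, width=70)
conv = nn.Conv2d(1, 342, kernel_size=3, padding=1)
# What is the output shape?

Input shape: (15, 1, 120, 70)
Output shape: (15, 342, 120, 70)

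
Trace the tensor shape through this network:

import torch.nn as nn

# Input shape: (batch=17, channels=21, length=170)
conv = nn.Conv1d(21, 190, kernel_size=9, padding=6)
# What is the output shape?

Input shape: (17, 21, 170)
Output shape: (17, 190, 174)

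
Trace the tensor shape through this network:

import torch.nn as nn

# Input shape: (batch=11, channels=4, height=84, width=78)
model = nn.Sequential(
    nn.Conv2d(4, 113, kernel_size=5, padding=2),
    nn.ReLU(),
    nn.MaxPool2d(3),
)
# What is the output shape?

Input shape: (11, 4, 84, 78)
  -> after Conv2d: (11, 113, 84, 78)
  -> after ReLU: (11, 113, 84, 78)
Output shape: (11, 113, 28, 26)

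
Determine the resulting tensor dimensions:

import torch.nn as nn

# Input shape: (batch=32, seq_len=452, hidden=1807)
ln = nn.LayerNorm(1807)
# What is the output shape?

Input shape: (32, 452, 1807)
Output shape: (32, 452, 1807)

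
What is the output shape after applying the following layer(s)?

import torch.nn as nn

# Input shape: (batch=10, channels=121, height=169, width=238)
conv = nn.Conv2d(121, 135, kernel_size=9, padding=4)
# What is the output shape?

Input shape: (10, 121, 169, 238)
Output shape: (10, 135, 169, 238)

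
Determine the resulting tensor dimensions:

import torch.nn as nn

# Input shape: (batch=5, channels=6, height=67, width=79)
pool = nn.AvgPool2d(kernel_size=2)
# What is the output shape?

Input shape: (5, 6, 67, 79)
Output shape: (5, 6, 33, 39)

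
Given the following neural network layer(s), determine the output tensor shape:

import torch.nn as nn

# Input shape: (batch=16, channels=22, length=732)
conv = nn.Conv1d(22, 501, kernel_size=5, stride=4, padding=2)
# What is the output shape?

Input shape: (16, 22, 732)
Output shape: (16, 501, 183)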